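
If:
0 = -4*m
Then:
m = 0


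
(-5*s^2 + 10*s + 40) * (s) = -5*s^3 + 10*s^2 + 40*s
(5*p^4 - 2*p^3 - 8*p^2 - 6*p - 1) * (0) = 0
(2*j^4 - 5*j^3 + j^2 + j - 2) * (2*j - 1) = 4*j^5 - 12*j^4 + 7*j^3 + j^2 - 5*j + 2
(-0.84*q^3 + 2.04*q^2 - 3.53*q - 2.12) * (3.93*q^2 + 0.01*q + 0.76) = -3.3012*q^5 + 8.0088*q^4 - 14.4909*q^3 - 6.8165*q^2 - 2.704*q - 1.6112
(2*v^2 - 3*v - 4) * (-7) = -14*v^2 + 21*v + 28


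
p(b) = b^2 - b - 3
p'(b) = 2*b - 1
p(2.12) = -0.63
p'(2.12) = 3.24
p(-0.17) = -2.80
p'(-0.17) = -1.34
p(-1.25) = -0.19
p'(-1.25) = -3.50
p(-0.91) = -1.26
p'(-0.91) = -2.82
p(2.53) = 0.87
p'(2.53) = 4.06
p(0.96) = -3.04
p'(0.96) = 0.92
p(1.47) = -2.31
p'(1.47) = 1.94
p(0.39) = -3.24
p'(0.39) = -0.22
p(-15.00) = 237.00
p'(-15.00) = -31.00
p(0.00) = -3.00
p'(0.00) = -1.00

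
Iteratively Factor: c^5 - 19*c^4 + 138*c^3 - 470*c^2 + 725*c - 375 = (c - 3)*(c^4 - 16*c^3 + 90*c^2 - 200*c + 125) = (c - 5)*(c - 3)*(c^3 - 11*c^2 + 35*c - 25) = (c - 5)^2*(c - 3)*(c^2 - 6*c + 5) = (c - 5)^2*(c - 3)*(c - 1)*(c - 5)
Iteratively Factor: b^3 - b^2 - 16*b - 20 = (b + 2)*(b^2 - 3*b - 10) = (b + 2)^2*(b - 5)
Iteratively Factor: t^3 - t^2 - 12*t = (t + 3)*(t^2 - 4*t) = t*(t + 3)*(t - 4)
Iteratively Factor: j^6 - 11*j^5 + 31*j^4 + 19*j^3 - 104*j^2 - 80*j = (j + 1)*(j^5 - 12*j^4 + 43*j^3 - 24*j^2 - 80*j) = (j + 1)^2*(j^4 - 13*j^3 + 56*j^2 - 80*j) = j*(j + 1)^2*(j^3 - 13*j^2 + 56*j - 80) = j*(j - 5)*(j + 1)^2*(j^2 - 8*j + 16) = j*(j - 5)*(j - 4)*(j + 1)^2*(j - 4)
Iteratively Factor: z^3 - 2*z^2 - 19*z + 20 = (z - 5)*(z^2 + 3*z - 4) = (z - 5)*(z + 4)*(z - 1)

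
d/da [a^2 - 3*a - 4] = 2*a - 3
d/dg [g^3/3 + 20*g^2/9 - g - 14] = g^2 + 40*g/9 - 1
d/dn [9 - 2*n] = -2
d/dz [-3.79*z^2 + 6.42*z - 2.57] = 6.42 - 7.58*z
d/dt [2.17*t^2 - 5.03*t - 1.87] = 4.34*t - 5.03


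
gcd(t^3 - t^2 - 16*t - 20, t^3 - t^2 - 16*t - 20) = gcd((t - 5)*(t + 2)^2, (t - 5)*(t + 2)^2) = t^3 - t^2 - 16*t - 20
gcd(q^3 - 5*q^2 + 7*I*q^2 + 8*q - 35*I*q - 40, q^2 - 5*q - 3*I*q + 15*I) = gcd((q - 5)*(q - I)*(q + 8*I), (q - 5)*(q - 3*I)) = q - 5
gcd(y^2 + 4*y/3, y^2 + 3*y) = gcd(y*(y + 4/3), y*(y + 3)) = y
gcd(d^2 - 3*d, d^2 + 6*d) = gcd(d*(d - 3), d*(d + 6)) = d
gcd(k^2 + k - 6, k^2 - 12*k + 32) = 1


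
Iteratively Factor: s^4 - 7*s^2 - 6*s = (s)*(s^3 - 7*s - 6) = s*(s + 2)*(s^2 - 2*s - 3) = s*(s + 1)*(s + 2)*(s - 3)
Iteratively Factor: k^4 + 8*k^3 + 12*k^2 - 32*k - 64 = (k + 4)*(k^3 + 4*k^2 - 4*k - 16) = (k + 4)^2*(k^2 - 4) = (k + 2)*(k + 4)^2*(k - 2)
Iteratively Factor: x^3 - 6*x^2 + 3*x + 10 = (x + 1)*(x^2 - 7*x + 10) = (x - 5)*(x + 1)*(x - 2)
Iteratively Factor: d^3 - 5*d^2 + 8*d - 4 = (d - 1)*(d^2 - 4*d + 4) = (d - 2)*(d - 1)*(d - 2)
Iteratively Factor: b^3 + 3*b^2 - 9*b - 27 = (b - 3)*(b^2 + 6*b + 9) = (b - 3)*(b + 3)*(b + 3)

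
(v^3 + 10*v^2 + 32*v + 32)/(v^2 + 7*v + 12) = (v^2 + 6*v + 8)/(v + 3)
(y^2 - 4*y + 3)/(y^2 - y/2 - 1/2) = 2*(y - 3)/(2*y + 1)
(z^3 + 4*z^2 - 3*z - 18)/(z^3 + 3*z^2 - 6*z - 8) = (z^2 + 6*z + 9)/(z^2 + 5*z + 4)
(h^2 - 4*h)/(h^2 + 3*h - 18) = h*(h - 4)/(h^2 + 3*h - 18)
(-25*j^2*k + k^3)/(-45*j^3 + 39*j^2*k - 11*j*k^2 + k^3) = k*(5*j + k)/(9*j^2 - 6*j*k + k^2)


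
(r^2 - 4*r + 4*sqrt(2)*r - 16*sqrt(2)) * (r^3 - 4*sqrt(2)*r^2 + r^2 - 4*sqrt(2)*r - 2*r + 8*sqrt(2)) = r^5 - 3*r^4 - 38*r^3 + 104*r^2 + 192*r - 256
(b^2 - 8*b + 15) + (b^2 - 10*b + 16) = 2*b^2 - 18*b + 31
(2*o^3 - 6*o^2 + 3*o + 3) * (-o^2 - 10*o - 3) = -2*o^5 - 14*o^4 + 51*o^3 - 15*o^2 - 39*o - 9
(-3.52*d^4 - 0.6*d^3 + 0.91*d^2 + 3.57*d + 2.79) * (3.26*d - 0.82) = -11.4752*d^5 + 0.9304*d^4 + 3.4586*d^3 + 10.892*d^2 + 6.168*d - 2.2878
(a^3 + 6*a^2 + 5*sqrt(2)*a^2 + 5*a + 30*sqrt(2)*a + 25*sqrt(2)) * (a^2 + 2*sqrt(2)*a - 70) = a^5 + 6*a^4 + 7*sqrt(2)*a^4 - 45*a^3 + 42*sqrt(2)*a^3 - 315*sqrt(2)*a^2 - 300*a^2 - 2100*sqrt(2)*a - 250*a - 1750*sqrt(2)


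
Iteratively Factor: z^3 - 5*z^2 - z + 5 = (z + 1)*(z^2 - 6*z + 5) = (z - 5)*(z + 1)*(z - 1)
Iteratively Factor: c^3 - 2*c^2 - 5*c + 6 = (c - 3)*(c^2 + c - 2) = (c - 3)*(c - 1)*(c + 2)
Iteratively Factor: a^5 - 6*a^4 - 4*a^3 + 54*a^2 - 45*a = (a + 3)*(a^4 - 9*a^3 + 23*a^2 - 15*a) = (a - 1)*(a + 3)*(a^3 - 8*a^2 + 15*a) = a*(a - 1)*(a + 3)*(a^2 - 8*a + 15) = a*(a - 3)*(a - 1)*(a + 3)*(a - 5)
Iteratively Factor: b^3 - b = (b - 1)*(b^2 + b) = b*(b - 1)*(b + 1)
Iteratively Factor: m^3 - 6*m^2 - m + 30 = (m - 5)*(m^2 - m - 6) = (m - 5)*(m - 3)*(m + 2)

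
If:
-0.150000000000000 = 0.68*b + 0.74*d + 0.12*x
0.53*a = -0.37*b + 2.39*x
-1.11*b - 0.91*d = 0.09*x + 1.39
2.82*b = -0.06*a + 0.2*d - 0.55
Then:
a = 61.75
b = -1.58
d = -0.94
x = 13.45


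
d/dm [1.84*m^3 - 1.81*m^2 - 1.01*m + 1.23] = 5.52*m^2 - 3.62*m - 1.01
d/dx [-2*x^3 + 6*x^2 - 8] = 6*x*(2 - x)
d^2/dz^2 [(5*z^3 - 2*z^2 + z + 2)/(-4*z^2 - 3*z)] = 2*(-85*z^3 - 96*z^2 - 72*z - 18)/(z^3*(64*z^3 + 144*z^2 + 108*z + 27))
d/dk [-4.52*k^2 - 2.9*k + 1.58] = -9.04*k - 2.9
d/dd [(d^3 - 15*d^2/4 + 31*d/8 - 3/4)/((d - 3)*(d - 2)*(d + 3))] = (7*d^2 - 75*d + 63)/(4*(d^4 - 18*d^2 + 81))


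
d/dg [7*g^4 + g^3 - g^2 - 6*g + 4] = 28*g^3 + 3*g^2 - 2*g - 6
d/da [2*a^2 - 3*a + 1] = 4*a - 3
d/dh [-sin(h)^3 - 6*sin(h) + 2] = 3*(cos(h)^2 - 3)*cos(h)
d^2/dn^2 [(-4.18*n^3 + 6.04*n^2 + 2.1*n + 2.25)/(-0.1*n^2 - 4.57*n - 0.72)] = (-3.5527136788005e-15*n^4 + 179.474404*n^3 + 84.997512*n^2 + 7.73917200000001*n - 86.100642)/(0.001*n^6 + 0.1371*n^5 + 6.28707*n^4 + 97.418233*n^3 + 45.266904*n^2 + 7.107264*n + 0.373248)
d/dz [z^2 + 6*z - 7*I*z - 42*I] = 2*z + 6 - 7*I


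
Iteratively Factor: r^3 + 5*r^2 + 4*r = (r + 4)*(r^2 + r) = (r + 1)*(r + 4)*(r)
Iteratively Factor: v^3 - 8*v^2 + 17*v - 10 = (v - 5)*(v^2 - 3*v + 2) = (v - 5)*(v - 1)*(v - 2)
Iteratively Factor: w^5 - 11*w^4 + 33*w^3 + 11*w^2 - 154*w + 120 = (w - 1)*(w^4 - 10*w^3 + 23*w^2 + 34*w - 120) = (w - 1)*(w + 2)*(w^3 - 12*w^2 + 47*w - 60) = (w - 4)*(w - 1)*(w + 2)*(w^2 - 8*w + 15) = (w - 4)*(w - 3)*(w - 1)*(w + 2)*(w - 5)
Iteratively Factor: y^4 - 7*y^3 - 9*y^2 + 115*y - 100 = (y - 5)*(y^3 - 2*y^2 - 19*y + 20) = (y - 5)*(y - 1)*(y^2 - y - 20) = (y - 5)^2*(y - 1)*(y + 4)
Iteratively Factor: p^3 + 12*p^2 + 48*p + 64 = (p + 4)*(p^2 + 8*p + 16) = (p + 4)^2*(p + 4)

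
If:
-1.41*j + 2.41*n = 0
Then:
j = 1.70921985815603*n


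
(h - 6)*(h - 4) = h^2 - 10*h + 24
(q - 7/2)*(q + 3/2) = q^2 - 2*q - 21/4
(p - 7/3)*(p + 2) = p^2 - p/3 - 14/3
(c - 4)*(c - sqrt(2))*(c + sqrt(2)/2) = c^3 - 4*c^2 - sqrt(2)*c^2/2 - c + 2*sqrt(2)*c + 4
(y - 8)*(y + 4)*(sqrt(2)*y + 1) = sqrt(2)*y^3 - 4*sqrt(2)*y^2 + y^2 - 32*sqrt(2)*y - 4*y - 32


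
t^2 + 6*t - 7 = (t - 1)*(t + 7)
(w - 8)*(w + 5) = w^2 - 3*w - 40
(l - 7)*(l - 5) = l^2 - 12*l + 35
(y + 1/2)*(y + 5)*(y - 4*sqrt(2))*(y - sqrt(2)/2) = y^4 - 9*sqrt(2)*y^3/2 + 11*y^3/2 - 99*sqrt(2)*y^2/4 + 13*y^2/2 - 45*sqrt(2)*y/4 + 22*y + 10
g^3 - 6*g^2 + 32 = (g - 4)^2*(g + 2)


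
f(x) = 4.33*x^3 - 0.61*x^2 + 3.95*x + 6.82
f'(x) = 12.99*x^2 - 1.22*x + 3.95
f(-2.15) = -47.53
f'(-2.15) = 66.62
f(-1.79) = -27.04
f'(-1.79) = 47.76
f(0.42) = 8.69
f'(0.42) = 5.73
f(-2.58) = -81.79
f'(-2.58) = 93.56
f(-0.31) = 5.41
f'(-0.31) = 5.58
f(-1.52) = -15.80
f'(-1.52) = 35.82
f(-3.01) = -128.68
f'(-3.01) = 125.31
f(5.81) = 858.39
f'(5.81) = 435.35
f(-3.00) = -127.43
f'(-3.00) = 124.52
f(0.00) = 6.82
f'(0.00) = 3.95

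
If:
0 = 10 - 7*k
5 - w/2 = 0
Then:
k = 10/7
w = 10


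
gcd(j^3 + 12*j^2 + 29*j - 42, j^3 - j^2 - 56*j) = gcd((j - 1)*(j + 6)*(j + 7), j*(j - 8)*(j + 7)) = j + 7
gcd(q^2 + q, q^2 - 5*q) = q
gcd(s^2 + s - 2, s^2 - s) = s - 1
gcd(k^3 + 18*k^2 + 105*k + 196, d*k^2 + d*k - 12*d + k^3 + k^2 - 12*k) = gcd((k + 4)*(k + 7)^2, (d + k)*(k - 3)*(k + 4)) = k + 4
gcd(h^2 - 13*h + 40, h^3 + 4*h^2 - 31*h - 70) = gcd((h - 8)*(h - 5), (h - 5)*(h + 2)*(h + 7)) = h - 5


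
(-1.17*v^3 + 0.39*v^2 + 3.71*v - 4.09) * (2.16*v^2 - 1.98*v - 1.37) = -2.5272*v^5 + 3.159*v^4 + 8.8443*v^3 - 16.7145*v^2 + 3.0155*v + 5.6033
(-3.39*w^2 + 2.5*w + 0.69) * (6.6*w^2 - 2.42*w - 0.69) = -22.374*w^4 + 24.7038*w^3 + 0.843099999999999*w^2 - 3.3948*w - 0.4761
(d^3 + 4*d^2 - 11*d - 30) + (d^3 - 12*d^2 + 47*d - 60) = 2*d^3 - 8*d^2 + 36*d - 90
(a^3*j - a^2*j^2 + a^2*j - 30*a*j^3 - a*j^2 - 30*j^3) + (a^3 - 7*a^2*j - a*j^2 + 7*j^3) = a^3*j + a^3 - a^2*j^2 - 6*a^2*j - 30*a*j^3 - 2*a*j^2 - 23*j^3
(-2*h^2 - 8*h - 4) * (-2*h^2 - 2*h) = 4*h^4 + 20*h^3 + 24*h^2 + 8*h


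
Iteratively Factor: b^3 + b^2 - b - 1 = (b + 1)*(b^2 - 1) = (b + 1)^2*(b - 1)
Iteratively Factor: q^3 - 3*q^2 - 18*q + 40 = (q - 5)*(q^2 + 2*q - 8) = (q - 5)*(q + 4)*(q - 2)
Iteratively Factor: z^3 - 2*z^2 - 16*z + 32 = (z - 4)*(z^2 + 2*z - 8) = (z - 4)*(z - 2)*(z + 4)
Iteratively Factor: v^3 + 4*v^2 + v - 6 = (v - 1)*(v^2 + 5*v + 6) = (v - 1)*(v + 2)*(v + 3)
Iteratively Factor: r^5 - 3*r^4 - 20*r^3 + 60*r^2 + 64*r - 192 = (r + 2)*(r^4 - 5*r^3 - 10*r^2 + 80*r - 96) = (r - 2)*(r + 2)*(r^3 - 3*r^2 - 16*r + 48) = (r - 3)*(r - 2)*(r + 2)*(r^2 - 16) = (r - 4)*(r - 3)*(r - 2)*(r + 2)*(r + 4)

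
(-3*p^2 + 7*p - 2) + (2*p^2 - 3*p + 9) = -p^2 + 4*p + 7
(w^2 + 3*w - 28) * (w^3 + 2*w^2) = w^5 + 5*w^4 - 22*w^3 - 56*w^2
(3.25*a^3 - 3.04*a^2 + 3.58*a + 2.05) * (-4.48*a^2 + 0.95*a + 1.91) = -14.56*a^5 + 16.7067*a^4 - 12.7189*a^3 - 11.5894*a^2 + 8.7853*a + 3.9155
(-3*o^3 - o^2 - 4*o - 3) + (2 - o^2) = -3*o^3 - 2*o^2 - 4*o - 1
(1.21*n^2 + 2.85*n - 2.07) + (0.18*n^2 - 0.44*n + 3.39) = 1.39*n^2 + 2.41*n + 1.32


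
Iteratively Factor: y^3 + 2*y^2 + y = (y + 1)*(y^2 + y) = (y + 1)^2*(y)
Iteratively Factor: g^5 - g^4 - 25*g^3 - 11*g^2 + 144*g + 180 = (g + 2)*(g^4 - 3*g^3 - 19*g^2 + 27*g + 90) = (g + 2)*(g + 3)*(g^3 - 6*g^2 - g + 30) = (g + 2)^2*(g + 3)*(g^2 - 8*g + 15) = (g - 5)*(g + 2)^2*(g + 3)*(g - 3)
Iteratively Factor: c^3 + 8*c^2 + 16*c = (c)*(c^2 + 8*c + 16) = c*(c + 4)*(c + 4)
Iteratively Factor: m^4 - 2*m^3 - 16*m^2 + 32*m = (m + 4)*(m^3 - 6*m^2 + 8*m) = (m - 2)*(m + 4)*(m^2 - 4*m) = (m - 4)*(m - 2)*(m + 4)*(m)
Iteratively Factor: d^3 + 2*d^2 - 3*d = (d)*(d^2 + 2*d - 3) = d*(d - 1)*(d + 3)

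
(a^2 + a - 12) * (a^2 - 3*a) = a^4 - 2*a^3 - 15*a^2 + 36*a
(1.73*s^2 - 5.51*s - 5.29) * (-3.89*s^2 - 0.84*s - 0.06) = -6.7297*s^4 + 19.9807*s^3 + 25.1027*s^2 + 4.7742*s + 0.3174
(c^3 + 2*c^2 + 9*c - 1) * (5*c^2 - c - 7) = 5*c^5 + 9*c^4 + 36*c^3 - 28*c^2 - 62*c + 7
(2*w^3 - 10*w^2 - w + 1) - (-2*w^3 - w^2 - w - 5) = 4*w^3 - 9*w^2 + 6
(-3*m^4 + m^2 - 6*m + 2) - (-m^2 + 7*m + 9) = -3*m^4 + 2*m^2 - 13*m - 7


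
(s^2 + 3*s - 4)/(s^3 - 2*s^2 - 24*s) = (s - 1)/(s*(s - 6))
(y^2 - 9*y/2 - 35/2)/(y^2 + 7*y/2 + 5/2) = (y - 7)/(y + 1)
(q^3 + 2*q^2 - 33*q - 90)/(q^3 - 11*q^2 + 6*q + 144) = (q + 5)/(q - 8)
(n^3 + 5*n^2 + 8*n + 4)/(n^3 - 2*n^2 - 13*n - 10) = (n + 2)/(n - 5)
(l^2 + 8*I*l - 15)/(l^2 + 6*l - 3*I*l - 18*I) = (l^2 + 8*I*l - 15)/(l^2 + 3*l*(2 - I) - 18*I)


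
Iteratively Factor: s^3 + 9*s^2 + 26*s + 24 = (s + 3)*(s^2 + 6*s + 8) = (s + 3)*(s + 4)*(s + 2)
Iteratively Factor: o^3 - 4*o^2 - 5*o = (o)*(o^2 - 4*o - 5) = o*(o + 1)*(o - 5)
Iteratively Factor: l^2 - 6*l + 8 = (l - 4)*(l - 2)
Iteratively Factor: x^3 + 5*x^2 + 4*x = (x + 4)*(x^2 + x) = (x + 1)*(x + 4)*(x)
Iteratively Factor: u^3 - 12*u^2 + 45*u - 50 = (u - 2)*(u^2 - 10*u + 25) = (u - 5)*(u - 2)*(u - 5)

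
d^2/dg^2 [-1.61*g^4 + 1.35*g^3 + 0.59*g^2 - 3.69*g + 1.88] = -19.32*g^2 + 8.1*g + 1.18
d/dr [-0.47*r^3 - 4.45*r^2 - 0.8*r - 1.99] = -1.41*r^2 - 8.9*r - 0.8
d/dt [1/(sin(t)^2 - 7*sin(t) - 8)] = (7 - 2*sin(t))*cos(t)/((sin(t) - 8)^2*(sin(t) + 1)^2)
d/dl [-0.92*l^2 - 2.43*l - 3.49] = -1.84*l - 2.43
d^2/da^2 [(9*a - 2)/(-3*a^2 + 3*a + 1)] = 6*(3*(2*a - 1)^2*(9*a - 2) + (27*a - 11)*(-3*a^2 + 3*a + 1))/(-3*a^2 + 3*a + 1)^3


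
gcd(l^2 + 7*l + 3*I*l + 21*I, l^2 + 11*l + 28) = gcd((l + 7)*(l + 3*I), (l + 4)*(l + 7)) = l + 7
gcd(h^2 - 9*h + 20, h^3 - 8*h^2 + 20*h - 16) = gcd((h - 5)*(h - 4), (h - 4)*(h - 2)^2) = h - 4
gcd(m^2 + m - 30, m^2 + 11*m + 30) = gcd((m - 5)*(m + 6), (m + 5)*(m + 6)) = m + 6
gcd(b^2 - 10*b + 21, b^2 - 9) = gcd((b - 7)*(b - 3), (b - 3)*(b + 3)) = b - 3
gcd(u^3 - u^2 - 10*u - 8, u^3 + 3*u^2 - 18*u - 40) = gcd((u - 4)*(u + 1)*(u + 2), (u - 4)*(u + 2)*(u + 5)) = u^2 - 2*u - 8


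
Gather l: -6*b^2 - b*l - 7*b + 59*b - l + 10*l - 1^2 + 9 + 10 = -6*b^2 + 52*b + l*(9 - b) + 18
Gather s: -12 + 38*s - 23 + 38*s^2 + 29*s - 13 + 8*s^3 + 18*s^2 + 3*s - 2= 8*s^3 + 56*s^2 + 70*s - 50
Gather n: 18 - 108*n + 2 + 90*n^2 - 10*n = 90*n^2 - 118*n + 20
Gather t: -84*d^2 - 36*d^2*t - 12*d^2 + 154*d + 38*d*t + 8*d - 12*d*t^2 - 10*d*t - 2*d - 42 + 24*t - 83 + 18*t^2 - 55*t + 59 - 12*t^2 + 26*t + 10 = -96*d^2 + 160*d + t^2*(6 - 12*d) + t*(-36*d^2 + 28*d - 5) - 56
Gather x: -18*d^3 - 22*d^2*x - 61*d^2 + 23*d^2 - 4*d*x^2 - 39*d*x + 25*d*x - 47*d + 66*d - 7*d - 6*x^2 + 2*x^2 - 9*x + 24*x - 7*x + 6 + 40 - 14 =-18*d^3 - 38*d^2 + 12*d + x^2*(-4*d - 4) + x*(-22*d^2 - 14*d + 8) + 32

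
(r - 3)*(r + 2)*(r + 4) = r^3 + 3*r^2 - 10*r - 24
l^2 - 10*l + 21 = (l - 7)*(l - 3)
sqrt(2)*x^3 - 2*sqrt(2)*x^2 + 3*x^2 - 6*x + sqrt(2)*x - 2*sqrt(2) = (x - 2)*(x + sqrt(2))*(sqrt(2)*x + 1)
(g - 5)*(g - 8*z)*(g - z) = g^3 - 9*g^2*z - 5*g^2 + 8*g*z^2 + 45*g*z - 40*z^2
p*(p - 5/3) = p^2 - 5*p/3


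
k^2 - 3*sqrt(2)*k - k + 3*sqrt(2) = (k - 1)*(k - 3*sqrt(2))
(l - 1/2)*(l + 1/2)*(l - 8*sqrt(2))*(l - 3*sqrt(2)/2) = l^4 - 19*sqrt(2)*l^3/2 + 95*l^2/4 + 19*sqrt(2)*l/8 - 6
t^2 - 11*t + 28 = (t - 7)*(t - 4)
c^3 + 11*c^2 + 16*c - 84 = (c - 2)*(c + 6)*(c + 7)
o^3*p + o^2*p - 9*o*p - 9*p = (o - 3)*(o + 3)*(o*p + p)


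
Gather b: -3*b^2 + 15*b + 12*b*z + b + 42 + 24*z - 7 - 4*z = -3*b^2 + b*(12*z + 16) + 20*z + 35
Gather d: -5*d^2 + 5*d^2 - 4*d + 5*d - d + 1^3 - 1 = 0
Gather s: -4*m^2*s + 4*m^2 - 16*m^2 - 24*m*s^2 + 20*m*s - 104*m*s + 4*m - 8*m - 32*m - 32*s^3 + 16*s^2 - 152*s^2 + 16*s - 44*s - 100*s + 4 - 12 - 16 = -12*m^2 - 36*m - 32*s^3 + s^2*(-24*m - 136) + s*(-4*m^2 - 84*m - 128) - 24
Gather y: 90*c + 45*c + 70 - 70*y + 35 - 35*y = 135*c - 105*y + 105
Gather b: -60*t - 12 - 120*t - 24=-180*t - 36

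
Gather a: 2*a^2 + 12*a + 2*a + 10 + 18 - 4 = 2*a^2 + 14*a + 24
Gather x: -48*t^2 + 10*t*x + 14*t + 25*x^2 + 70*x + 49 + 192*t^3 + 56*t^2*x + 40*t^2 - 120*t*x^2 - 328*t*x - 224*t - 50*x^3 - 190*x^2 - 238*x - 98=192*t^3 - 8*t^2 - 210*t - 50*x^3 + x^2*(-120*t - 165) + x*(56*t^2 - 318*t - 168) - 49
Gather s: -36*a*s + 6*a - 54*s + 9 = 6*a + s*(-36*a - 54) + 9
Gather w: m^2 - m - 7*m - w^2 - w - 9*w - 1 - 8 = m^2 - 8*m - w^2 - 10*w - 9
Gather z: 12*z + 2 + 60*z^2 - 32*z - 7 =60*z^2 - 20*z - 5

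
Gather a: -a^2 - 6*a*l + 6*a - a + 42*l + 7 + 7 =-a^2 + a*(5 - 6*l) + 42*l + 14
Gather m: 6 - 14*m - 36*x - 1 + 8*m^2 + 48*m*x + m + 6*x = 8*m^2 + m*(48*x - 13) - 30*x + 5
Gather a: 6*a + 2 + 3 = 6*a + 5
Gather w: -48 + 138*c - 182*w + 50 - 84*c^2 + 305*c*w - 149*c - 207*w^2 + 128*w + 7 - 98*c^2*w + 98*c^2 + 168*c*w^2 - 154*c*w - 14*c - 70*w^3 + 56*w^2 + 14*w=14*c^2 - 25*c - 70*w^3 + w^2*(168*c - 151) + w*(-98*c^2 + 151*c - 40) + 9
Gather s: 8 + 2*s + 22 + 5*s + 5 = 7*s + 35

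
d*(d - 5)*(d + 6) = d^3 + d^2 - 30*d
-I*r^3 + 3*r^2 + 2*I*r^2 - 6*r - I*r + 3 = (r - 1)*(r + 3*I)*(-I*r + I)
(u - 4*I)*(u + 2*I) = u^2 - 2*I*u + 8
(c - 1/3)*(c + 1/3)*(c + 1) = c^3 + c^2 - c/9 - 1/9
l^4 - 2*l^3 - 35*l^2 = l^2*(l - 7)*(l + 5)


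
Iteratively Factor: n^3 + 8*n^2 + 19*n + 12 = (n + 4)*(n^2 + 4*n + 3) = (n + 1)*(n + 4)*(n + 3)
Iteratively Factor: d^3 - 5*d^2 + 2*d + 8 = (d - 4)*(d^2 - d - 2) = (d - 4)*(d - 2)*(d + 1)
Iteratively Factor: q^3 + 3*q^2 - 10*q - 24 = (q - 3)*(q^2 + 6*q + 8) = (q - 3)*(q + 4)*(q + 2)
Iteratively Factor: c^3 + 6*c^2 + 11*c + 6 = (c + 3)*(c^2 + 3*c + 2) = (c + 1)*(c + 3)*(c + 2)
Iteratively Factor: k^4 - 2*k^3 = (k)*(k^3 - 2*k^2) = k*(k - 2)*(k^2) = k^2*(k - 2)*(k)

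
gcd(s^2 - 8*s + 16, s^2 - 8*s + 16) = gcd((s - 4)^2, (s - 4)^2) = s^2 - 8*s + 16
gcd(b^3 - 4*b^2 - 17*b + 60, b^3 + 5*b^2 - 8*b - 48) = b^2 + b - 12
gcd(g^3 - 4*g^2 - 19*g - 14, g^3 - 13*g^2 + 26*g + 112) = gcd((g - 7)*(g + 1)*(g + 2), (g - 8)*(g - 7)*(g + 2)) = g^2 - 5*g - 14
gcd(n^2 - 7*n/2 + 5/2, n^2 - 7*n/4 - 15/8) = n - 5/2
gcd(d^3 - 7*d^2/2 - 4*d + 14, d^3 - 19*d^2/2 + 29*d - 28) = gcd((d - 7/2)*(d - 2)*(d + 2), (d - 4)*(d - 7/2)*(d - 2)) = d^2 - 11*d/2 + 7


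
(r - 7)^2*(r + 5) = r^3 - 9*r^2 - 21*r + 245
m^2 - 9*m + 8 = (m - 8)*(m - 1)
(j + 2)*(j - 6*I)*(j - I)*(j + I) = j^4 + 2*j^3 - 6*I*j^3 + j^2 - 12*I*j^2 + 2*j - 6*I*j - 12*I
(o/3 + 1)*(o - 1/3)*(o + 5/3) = o^3/3 + 13*o^2/9 + 31*o/27 - 5/9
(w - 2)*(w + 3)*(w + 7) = w^3 + 8*w^2 + w - 42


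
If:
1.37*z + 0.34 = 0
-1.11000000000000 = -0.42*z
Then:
No Solution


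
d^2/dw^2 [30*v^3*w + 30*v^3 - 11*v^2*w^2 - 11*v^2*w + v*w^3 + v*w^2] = 2*v*(-11*v + 3*w + 1)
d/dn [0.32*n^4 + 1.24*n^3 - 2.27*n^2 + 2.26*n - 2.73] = 1.28*n^3 + 3.72*n^2 - 4.54*n + 2.26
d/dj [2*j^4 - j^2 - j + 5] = 8*j^3 - 2*j - 1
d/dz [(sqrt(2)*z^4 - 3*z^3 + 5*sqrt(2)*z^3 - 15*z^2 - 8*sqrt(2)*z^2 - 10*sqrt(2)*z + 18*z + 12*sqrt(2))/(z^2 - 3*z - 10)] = (2*sqrt(2)*z^5 - 4*sqrt(2)*z^4 - 3*z^4 - 70*sqrt(2)*z^3 + 18*z^3 - 116*sqrt(2)*z^2 + 117*z^2 + 136*sqrt(2)*z + 300*z - 180 + 136*sqrt(2))/(z^4 - 6*z^3 - 11*z^2 + 60*z + 100)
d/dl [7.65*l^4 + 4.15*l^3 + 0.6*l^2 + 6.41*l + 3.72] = 30.6*l^3 + 12.45*l^2 + 1.2*l + 6.41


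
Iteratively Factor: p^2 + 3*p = (p)*(p + 3)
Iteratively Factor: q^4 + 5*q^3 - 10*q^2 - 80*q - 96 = (q + 2)*(q^3 + 3*q^2 - 16*q - 48) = (q + 2)*(q + 4)*(q^2 - q - 12) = (q - 4)*(q + 2)*(q + 4)*(q + 3)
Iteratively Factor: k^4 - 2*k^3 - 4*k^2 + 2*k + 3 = (k + 1)*(k^3 - 3*k^2 - k + 3) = (k + 1)^2*(k^2 - 4*k + 3) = (k - 3)*(k + 1)^2*(k - 1)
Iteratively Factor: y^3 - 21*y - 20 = (y + 1)*(y^2 - y - 20) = (y + 1)*(y + 4)*(y - 5)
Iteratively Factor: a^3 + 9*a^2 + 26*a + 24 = (a + 3)*(a^2 + 6*a + 8) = (a + 2)*(a + 3)*(a + 4)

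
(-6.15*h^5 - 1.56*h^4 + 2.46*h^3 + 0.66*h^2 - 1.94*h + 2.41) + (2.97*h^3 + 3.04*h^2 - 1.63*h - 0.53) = -6.15*h^5 - 1.56*h^4 + 5.43*h^3 + 3.7*h^2 - 3.57*h + 1.88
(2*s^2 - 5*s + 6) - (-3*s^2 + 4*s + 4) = 5*s^2 - 9*s + 2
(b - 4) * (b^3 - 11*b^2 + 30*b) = b^4 - 15*b^3 + 74*b^2 - 120*b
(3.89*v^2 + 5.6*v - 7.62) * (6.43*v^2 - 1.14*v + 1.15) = 25.0127*v^4 + 31.5734*v^3 - 50.9071*v^2 + 15.1268*v - 8.763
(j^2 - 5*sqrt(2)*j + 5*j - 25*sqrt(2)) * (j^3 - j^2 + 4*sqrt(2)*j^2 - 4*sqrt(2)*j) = j^5 - sqrt(2)*j^4 + 4*j^4 - 45*j^3 - 4*sqrt(2)*j^3 - 160*j^2 + 5*sqrt(2)*j^2 + 200*j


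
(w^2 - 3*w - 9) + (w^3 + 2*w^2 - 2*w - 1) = w^3 + 3*w^2 - 5*w - 10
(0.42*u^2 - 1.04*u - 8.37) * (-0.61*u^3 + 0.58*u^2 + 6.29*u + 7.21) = -0.2562*u^5 + 0.878*u^4 + 7.1443*u^3 - 8.368*u^2 - 60.1457*u - 60.3477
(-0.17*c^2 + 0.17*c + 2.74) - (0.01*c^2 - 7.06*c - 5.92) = -0.18*c^2 + 7.23*c + 8.66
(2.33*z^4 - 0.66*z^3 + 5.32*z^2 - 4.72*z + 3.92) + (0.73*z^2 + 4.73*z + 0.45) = 2.33*z^4 - 0.66*z^3 + 6.05*z^2 + 0.0100000000000007*z + 4.37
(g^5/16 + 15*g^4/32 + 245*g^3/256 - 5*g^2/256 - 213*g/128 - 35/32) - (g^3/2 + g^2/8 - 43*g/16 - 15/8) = g^5/16 + 15*g^4/32 + 117*g^3/256 - 37*g^2/256 + 131*g/128 + 25/32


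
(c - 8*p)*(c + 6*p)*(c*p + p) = c^3*p - 2*c^2*p^2 + c^2*p - 48*c*p^3 - 2*c*p^2 - 48*p^3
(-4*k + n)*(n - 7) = -4*k*n + 28*k + n^2 - 7*n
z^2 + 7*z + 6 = (z + 1)*(z + 6)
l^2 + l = l*(l + 1)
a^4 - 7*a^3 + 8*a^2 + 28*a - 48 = (a - 4)*(a - 3)*(a - 2)*(a + 2)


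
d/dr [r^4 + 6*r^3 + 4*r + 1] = 4*r^3 + 18*r^2 + 4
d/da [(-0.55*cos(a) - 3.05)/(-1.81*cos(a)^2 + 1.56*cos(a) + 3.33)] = (0.9955*cos(a)^2 + 11.041*cos(a) - 2.9265)*sin(a)/(3.2761*cos(a)^4 - 5.6472*cos(a)^3 - 9.621*cos(a)^2 + 10.3896*cos(a) + 11.0889)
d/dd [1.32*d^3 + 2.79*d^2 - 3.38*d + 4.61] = 3.96*d^2 + 5.58*d - 3.38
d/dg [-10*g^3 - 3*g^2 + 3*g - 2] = -30*g^2 - 6*g + 3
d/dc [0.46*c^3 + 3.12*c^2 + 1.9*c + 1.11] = 1.38*c^2 + 6.24*c + 1.9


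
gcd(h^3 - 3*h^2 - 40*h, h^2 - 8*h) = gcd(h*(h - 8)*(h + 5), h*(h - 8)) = h^2 - 8*h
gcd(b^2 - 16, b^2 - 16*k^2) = 1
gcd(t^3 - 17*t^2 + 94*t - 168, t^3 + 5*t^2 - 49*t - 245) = t - 7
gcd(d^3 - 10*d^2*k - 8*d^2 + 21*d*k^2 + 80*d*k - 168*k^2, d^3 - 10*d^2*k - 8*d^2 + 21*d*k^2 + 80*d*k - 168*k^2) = d^3 - 10*d^2*k - 8*d^2 + 21*d*k^2 + 80*d*k - 168*k^2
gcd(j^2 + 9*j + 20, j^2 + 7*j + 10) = j + 5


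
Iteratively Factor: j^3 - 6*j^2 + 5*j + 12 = (j - 4)*(j^2 - 2*j - 3) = (j - 4)*(j - 3)*(j + 1)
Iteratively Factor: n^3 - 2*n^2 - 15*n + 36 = (n - 3)*(n^2 + n - 12) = (n - 3)*(n + 4)*(n - 3)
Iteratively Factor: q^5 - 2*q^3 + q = (q - 1)*(q^4 + q^3 - q^2 - q) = (q - 1)^2*(q^3 + 2*q^2 + q) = q*(q - 1)^2*(q^2 + 2*q + 1) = q*(q - 1)^2*(q + 1)*(q + 1)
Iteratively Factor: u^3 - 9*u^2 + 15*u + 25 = (u + 1)*(u^2 - 10*u + 25) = (u - 5)*(u + 1)*(u - 5)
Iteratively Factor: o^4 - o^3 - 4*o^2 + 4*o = (o - 1)*(o^3 - 4*o) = (o - 1)*(o + 2)*(o^2 - 2*o) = o*(o - 1)*(o + 2)*(o - 2)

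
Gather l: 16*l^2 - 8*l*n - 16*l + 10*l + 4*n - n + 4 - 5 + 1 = 16*l^2 + l*(-8*n - 6) + 3*n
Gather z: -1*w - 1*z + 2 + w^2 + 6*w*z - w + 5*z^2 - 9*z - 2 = w^2 - 2*w + 5*z^2 + z*(6*w - 10)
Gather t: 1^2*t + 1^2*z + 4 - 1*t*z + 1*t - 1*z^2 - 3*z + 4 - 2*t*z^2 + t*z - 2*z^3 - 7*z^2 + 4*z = t*(2 - 2*z^2) - 2*z^3 - 8*z^2 + 2*z + 8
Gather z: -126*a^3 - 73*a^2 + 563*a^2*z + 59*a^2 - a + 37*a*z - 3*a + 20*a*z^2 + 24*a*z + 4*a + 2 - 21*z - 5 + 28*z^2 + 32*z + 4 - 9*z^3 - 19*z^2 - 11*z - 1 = -126*a^3 - 14*a^2 - 9*z^3 + z^2*(20*a + 9) + z*(563*a^2 + 61*a)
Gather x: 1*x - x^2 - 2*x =-x^2 - x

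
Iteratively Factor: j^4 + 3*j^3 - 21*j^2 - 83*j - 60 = (j + 4)*(j^3 - j^2 - 17*j - 15) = (j + 1)*(j + 4)*(j^2 - 2*j - 15) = (j + 1)*(j + 3)*(j + 4)*(j - 5)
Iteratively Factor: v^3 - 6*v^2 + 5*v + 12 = (v + 1)*(v^2 - 7*v + 12) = (v - 3)*(v + 1)*(v - 4)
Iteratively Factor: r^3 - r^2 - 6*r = (r - 3)*(r^2 + 2*r) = r*(r - 3)*(r + 2)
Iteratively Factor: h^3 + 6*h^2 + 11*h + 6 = (h + 3)*(h^2 + 3*h + 2) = (h + 2)*(h + 3)*(h + 1)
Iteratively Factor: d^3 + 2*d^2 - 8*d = (d)*(d^2 + 2*d - 8) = d*(d + 4)*(d - 2)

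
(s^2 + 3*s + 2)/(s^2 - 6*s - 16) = (s + 1)/(s - 8)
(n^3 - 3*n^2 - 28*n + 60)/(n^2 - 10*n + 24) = (n^2 + 3*n - 10)/(n - 4)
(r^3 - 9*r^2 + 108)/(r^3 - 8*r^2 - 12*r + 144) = (r + 3)/(r + 4)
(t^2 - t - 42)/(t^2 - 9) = (t^2 - t - 42)/(t^2 - 9)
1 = 1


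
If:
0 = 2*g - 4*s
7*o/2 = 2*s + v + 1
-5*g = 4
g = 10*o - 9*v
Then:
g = -4/5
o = 26/215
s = -2/5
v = 48/215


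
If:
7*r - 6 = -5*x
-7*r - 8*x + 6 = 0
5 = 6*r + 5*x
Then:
No Solution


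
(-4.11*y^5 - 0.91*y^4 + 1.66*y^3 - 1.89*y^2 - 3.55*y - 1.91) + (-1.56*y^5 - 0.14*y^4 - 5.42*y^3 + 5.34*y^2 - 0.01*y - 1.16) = -5.67*y^5 - 1.05*y^4 - 3.76*y^3 + 3.45*y^2 - 3.56*y - 3.07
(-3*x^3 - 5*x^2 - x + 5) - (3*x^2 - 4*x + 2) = -3*x^3 - 8*x^2 + 3*x + 3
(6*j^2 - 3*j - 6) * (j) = 6*j^3 - 3*j^2 - 6*j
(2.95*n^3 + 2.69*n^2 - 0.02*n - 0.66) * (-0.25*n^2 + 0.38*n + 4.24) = -0.7375*n^5 + 0.4485*n^4 + 13.5352*n^3 + 11.563*n^2 - 0.3356*n - 2.7984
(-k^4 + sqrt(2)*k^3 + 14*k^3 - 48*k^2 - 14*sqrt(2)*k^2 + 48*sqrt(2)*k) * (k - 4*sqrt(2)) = -k^5 + 5*sqrt(2)*k^4 + 14*k^4 - 70*sqrt(2)*k^3 - 56*k^3 + 112*k^2 + 240*sqrt(2)*k^2 - 384*k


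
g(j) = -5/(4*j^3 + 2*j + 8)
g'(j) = -5*(-12*j^2 - 2)/(4*j^3 + 2*j + 8)^2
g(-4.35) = 0.02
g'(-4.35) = 0.01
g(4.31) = -0.01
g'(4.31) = 0.01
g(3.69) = -0.02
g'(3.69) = 0.02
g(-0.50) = -0.77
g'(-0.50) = 0.59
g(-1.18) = 5.36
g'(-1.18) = 107.66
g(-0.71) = -0.97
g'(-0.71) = 1.52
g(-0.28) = -0.68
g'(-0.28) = 0.27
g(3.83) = -0.02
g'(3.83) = 0.02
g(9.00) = 0.00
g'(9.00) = 0.00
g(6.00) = -0.00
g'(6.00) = 0.00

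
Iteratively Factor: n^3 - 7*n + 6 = (n - 2)*(n^2 + 2*n - 3) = (n - 2)*(n - 1)*(n + 3)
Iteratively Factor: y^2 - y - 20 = (y - 5)*(y + 4)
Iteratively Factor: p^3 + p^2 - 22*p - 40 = (p - 5)*(p^2 + 6*p + 8) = (p - 5)*(p + 4)*(p + 2)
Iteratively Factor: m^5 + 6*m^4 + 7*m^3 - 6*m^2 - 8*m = (m + 1)*(m^4 + 5*m^3 + 2*m^2 - 8*m) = (m + 1)*(m + 4)*(m^3 + m^2 - 2*m) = (m - 1)*(m + 1)*(m + 4)*(m^2 + 2*m) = m*(m - 1)*(m + 1)*(m + 4)*(m + 2)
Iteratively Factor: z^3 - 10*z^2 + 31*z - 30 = (z - 5)*(z^2 - 5*z + 6) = (z - 5)*(z - 3)*(z - 2)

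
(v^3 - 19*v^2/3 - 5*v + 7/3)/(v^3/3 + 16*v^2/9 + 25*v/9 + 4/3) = 3*(3*v^2 - 22*v + 7)/(3*v^2 + 13*v + 12)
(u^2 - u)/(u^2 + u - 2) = u/(u + 2)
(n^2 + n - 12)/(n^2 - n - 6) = (n + 4)/(n + 2)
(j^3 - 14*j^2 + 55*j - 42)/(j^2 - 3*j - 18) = (j^2 - 8*j + 7)/(j + 3)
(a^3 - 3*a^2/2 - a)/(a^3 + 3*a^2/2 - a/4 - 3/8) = 4*a*(a - 2)/(4*a^2 + 4*a - 3)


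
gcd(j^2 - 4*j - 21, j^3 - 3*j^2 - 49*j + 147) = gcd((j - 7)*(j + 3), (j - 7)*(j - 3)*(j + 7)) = j - 7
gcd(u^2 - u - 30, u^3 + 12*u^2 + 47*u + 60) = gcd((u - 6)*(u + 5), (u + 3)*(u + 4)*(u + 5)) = u + 5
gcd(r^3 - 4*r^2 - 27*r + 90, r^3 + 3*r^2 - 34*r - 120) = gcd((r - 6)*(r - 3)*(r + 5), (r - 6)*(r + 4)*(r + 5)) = r^2 - r - 30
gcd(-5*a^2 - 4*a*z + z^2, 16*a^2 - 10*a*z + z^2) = 1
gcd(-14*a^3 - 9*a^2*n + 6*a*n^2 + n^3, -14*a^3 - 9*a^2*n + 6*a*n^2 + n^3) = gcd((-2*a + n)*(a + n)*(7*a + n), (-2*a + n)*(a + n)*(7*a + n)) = 14*a^3 + 9*a^2*n - 6*a*n^2 - n^3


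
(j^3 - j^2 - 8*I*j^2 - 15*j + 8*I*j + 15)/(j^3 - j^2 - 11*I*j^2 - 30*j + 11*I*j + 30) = (j - 3*I)/(j - 6*I)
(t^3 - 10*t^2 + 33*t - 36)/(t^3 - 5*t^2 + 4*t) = (t^2 - 6*t + 9)/(t*(t - 1))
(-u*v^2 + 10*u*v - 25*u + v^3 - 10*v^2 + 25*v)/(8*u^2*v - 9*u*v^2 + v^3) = (-v^2 + 10*v - 25)/(v*(8*u - v))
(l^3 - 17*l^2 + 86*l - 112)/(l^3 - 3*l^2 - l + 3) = (l^3 - 17*l^2 + 86*l - 112)/(l^3 - 3*l^2 - l + 3)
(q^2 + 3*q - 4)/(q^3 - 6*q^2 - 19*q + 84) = (q - 1)/(q^2 - 10*q + 21)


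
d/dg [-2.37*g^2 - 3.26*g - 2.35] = -4.74*g - 3.26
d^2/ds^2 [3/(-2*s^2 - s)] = 6*(2*s*(2*s + 1) - (4*s + 1)^2)/(s^3*(2*s + 1)^3)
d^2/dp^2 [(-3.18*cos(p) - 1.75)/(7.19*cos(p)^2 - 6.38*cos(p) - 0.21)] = (-1.3660295457491*(1 - cos(p)^2)^2 - 0.442280945757997*cos(p)^5 + 1.45497629414985*cos(p)^3 - 1.48031326408169*cos(p)^2 - 1.21240491722676*cos(p) + 1.7406079967848)/(-1.0*cos(p)^2 + 0.887343532684284*cos(p) + 0.0292072322670376)^3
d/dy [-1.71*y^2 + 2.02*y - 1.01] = 2.02 - 3.42*y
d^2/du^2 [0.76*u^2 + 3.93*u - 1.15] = 1.52000000000000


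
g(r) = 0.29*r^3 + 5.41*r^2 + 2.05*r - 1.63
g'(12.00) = 257.17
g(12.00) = 1303.13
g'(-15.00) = 35.50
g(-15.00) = 206.12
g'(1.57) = 21.18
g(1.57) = 16.05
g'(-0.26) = -0.70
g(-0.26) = -1.80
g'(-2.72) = -20.94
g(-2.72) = 26.98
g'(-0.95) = -7.44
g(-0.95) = 1.06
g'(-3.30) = -24.18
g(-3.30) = 40.10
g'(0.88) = 12.25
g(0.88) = 4.56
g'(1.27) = 17.19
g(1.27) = 10.29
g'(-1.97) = -15.89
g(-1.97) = 13.11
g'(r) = 0.87*r^2 + 10.82*r + 2.05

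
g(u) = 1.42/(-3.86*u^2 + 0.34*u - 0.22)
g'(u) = 1.42*(7.72*u - 0.34)/(-3.86*u^2 + 0.34*u - 0.22)^2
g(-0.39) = -1.51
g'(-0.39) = -5.39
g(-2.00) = -0.09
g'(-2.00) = -0.08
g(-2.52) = -0.06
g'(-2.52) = -0.04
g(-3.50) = -0.03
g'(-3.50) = -0.02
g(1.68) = -0.13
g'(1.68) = 0.16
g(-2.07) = -0.08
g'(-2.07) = -0.08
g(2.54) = -0.06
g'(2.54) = 0.05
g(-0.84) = -0.44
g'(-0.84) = -0.93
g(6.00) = -0.01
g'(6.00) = 0.00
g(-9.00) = -0.00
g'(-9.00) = -0.00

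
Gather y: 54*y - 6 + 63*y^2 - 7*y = 63*y^2 + 47*y - 6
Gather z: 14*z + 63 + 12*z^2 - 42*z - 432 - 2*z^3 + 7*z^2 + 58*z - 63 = -2*z^3 + 19*z^2 + 30*z - 432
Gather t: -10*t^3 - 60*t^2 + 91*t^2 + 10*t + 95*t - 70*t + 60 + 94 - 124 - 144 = -10*t^3 + 31*t^2 + 35*t - 114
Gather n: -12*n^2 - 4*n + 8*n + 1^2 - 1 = -12*n^2 + 4*n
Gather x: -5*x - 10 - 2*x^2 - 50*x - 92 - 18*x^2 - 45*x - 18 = -20*x^2 - 100*x - 120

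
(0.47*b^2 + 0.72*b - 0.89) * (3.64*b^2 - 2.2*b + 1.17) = 1.7108*b^4 + 1.5868*b^3 - 4.2737*b^2 + 2.8004*b - 1.0413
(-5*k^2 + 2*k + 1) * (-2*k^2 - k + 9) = 10*k^4 + k^3 - 49*k^2 + 17*k + 9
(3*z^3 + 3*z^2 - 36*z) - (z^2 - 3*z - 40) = 3*z^3 + 2*z^2 - 33*z + 40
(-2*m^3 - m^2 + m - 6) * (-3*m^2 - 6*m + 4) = 6*m^5 + 15*m^4 - 5*m^3 + 8*m^2 + 40*m - 24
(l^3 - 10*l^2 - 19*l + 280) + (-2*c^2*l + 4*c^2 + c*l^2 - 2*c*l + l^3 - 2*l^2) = -2*c^2*l + 4*c^2 + c*l^2 - 2*c*l + 2*l^3 - 12*l^2 - 19*l + 280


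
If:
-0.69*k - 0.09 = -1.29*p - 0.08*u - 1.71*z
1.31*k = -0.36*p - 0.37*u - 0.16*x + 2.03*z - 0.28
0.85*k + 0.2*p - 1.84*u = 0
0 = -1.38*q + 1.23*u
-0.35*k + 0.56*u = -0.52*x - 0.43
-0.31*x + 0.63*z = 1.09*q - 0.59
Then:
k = 16.61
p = -6.36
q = 6.22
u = 6.98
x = 2.83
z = 11.23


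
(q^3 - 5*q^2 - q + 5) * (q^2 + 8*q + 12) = q^5 + 3*q^4 - 29*q^3 - 63*q^2 + 28*q + 60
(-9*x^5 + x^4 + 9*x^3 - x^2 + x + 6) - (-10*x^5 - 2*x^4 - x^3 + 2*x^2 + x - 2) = x^5 + 3*x^4 + 10*x^3 - 3*x^2 + 8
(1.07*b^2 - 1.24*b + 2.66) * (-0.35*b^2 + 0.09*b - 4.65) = -0.3745*b^4 + 0.5303*b^3 - 6.0181*b^2 + 6.0054*b - 12.369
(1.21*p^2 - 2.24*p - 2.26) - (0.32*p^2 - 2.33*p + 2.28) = 0.89*p^2 + 0.0899999999999999*p - 4.54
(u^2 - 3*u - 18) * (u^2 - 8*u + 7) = u^4 - 11*u^3 + 13*u^2 + 123*u - 126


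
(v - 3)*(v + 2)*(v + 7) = v^3 + 6*v^2 - 13*v - 42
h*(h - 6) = h^2 - 6*h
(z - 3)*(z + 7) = z^2 + 4*z - 21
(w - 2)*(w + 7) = w^2 + 5*w - 14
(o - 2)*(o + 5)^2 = o^3 + 8*o^2 + 5*o - 50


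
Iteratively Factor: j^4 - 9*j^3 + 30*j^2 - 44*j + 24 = (j - 3)*(j^3 - 6*j^2 + 12*j - 8) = (j - 3)*(j - 2)*(j^2 - 4*j + 4) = (j - 3)*(j - 2)^2*(j - 2)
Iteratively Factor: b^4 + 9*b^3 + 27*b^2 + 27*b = (b + 3)*(b^3 + 6*b^2 + 9*b) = (b + 3)^2*(b^2 + 3*b) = (b + 3)^3*(b)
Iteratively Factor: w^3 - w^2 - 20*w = (w - 5)*(w^2 + 4*w) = w*(w - 5)*(w + 4)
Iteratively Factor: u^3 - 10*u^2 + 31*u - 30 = (u - 5)*(u^2 - 5*u + 6) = (u - 5)*(u - 3)*(u - 2)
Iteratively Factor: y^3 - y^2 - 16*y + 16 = (y - 4)*(y^2 + 3*y - 4) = (y - 4)*(y - 1)*(y + 4)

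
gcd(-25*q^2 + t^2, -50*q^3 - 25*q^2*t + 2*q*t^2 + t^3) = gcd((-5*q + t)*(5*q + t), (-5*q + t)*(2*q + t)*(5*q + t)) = 25*q^2 - t^2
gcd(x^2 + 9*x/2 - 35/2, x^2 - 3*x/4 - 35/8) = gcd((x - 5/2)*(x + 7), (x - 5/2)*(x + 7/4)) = x - 5/2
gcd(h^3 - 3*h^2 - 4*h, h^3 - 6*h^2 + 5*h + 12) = h^2 - 3*h - 4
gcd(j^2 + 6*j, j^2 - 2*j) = j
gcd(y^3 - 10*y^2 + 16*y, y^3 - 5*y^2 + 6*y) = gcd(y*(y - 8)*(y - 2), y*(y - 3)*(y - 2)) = y^2 - 2*y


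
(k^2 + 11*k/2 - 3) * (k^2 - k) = k^4 + 9*k^3/2 - 17*k^2/2 + 3*k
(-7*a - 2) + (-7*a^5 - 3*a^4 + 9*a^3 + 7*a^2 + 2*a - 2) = -7*a^5 - 3*a^4 + 9*a^3 + 7*a^2 - 5*a - 4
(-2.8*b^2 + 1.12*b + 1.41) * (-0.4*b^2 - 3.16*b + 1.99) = 1.12*b^4 + 8.4*b^3 - 9.6752*b^2 - 2.2268*b + 2.8059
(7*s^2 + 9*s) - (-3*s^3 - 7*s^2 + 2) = 3*s^3 + 14*s^2 + 9*s - 2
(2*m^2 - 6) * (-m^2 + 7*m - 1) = -2*m^4 + 14*m^3 + 4*m^2 - 42*m + 6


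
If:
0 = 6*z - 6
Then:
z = 1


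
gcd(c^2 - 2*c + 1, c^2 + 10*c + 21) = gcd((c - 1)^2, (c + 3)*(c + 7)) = 1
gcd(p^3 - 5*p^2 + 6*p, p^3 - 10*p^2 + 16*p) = p^2 - 2*p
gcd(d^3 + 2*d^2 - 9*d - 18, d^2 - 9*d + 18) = d - 3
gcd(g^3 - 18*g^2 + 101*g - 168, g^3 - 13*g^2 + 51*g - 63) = g^2 - 10*g + 21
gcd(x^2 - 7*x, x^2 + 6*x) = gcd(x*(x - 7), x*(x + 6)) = x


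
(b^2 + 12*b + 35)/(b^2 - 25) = (b + 7)/(b - 5)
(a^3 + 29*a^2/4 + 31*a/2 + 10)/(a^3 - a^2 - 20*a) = (4*a^2 + 13*a + 10)/(4*a*(a - 5))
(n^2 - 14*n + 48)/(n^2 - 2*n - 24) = (n - 8)/(n + 4)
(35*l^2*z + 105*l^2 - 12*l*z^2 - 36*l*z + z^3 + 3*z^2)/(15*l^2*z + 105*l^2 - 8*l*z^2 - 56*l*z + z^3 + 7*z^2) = (-7*l*z - 21*l + z^2 + 3*z)/(-3*l*z - 21*l + z^2 + 7*z)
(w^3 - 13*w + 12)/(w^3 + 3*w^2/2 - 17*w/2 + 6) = 2*(w - 3)/(2*w - 3)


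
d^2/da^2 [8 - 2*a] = 0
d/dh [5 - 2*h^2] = -4*h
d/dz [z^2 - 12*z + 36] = 2*z - 12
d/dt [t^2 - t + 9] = 2*t - 1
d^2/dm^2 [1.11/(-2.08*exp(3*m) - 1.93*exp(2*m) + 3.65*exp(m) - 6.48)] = (-1.11*(6.24*exp(2*m) + 3.86*exp(m) - 3.65)*(12.48*exp(2*m) + 7.72*exp(m) - 7.3)*exp(m) + (20.7792*exp(2*m) + 8.5692*exp(m) - 4.0515)*(2.08*exp(3*m) + 1.93*exp(2*m) - 3.65*exp(m) + 6.48))*exp(m)/(2.08*exp(3*m) + 1.93*exp(2*m) - 3.65*exp(m) + 6.48)^3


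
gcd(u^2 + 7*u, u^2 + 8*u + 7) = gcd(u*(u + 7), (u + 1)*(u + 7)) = u + 7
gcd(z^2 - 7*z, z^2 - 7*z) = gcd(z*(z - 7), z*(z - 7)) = z^2 - 7*z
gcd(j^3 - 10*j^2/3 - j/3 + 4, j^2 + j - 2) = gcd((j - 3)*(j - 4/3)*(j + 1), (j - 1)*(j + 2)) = 1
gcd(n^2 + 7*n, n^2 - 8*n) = n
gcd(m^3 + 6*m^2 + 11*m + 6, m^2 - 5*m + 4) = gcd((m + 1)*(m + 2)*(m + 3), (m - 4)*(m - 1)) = 1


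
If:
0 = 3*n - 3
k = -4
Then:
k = -4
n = 1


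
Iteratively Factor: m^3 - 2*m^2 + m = (m - 1)*(m^2 - m) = (m - 1)^2*(m)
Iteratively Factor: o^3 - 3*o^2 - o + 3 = (o - 1)*(o^2 - 2*o - 3) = (o - 3)*(o - 1)*(o + 1)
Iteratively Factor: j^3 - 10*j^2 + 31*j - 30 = (j - 3)*(j^2 - 7*j + 10) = (j - 5)*(j - 3)*(j - 2)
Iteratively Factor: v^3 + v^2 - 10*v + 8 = (v - 2)*(v^2 + 3*v - 4) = (v - 2)*(v + 4)*(v - 1)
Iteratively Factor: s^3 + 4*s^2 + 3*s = (s)*(s^2 + 4*s + 3) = s*(s + 3)*(s + 1)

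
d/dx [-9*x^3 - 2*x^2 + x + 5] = -27*x^2 - 4*x + 1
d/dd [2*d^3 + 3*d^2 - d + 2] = 6*d^2 + 6*d - 1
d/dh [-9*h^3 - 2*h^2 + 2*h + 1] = -27*h^2 - 4*h + 2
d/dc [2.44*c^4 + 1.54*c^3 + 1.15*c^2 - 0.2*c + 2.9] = 9.76*c^3 + 4.62*c^2 + 2.3*c - 0.2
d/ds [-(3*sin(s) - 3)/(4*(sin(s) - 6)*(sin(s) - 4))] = 3*(sin(s)^2 - 2*sin(s) - 14)*cos(s)/(4*(sin(s) - 6)^2*(sin(s) - 4)^2)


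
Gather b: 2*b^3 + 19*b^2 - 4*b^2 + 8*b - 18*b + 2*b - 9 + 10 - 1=2*b^3 + 15*b^2 - 8*b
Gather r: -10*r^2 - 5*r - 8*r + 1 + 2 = -10*r^2 - 13*r + 3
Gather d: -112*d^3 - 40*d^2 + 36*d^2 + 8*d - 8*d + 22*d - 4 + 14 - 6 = -112*d^3 - 4*d^2 + 22*d + 4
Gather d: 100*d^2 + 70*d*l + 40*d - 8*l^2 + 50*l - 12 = 100*d^2 + d*(70*l + 40) - 8*l^2 + 50*l - 12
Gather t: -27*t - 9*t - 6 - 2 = -36*t - 8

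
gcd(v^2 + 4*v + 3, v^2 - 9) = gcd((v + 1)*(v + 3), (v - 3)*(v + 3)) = v + 3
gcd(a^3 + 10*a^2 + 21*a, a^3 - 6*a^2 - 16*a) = a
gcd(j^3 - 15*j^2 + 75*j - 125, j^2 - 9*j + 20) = j - 5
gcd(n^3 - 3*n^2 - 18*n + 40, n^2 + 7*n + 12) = n + 4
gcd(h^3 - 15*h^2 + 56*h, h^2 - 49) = h - 7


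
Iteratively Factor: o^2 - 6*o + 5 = (o - 1)*(o - 5)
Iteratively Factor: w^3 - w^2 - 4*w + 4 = (w - 1)*(w^2 - 4) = (w - 1)*(w + 2)*(w - 2)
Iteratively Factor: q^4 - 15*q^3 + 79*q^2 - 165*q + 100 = (q - 5)*(q^3 - 10*q^2 + 29*q - 20) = (q - 5)^2*(q^2 - 5*q + 4) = (q - 5)^2*(q - 4)*(q - 1)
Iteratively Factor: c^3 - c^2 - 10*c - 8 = (c + 1)*(c^2 - 2*c - 8) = (c + 1)*(c + 2)*(c - 4)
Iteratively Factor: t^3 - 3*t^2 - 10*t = (t - 5)*(t^2 + 2*t) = (t - 5)*(t + 2)*(t)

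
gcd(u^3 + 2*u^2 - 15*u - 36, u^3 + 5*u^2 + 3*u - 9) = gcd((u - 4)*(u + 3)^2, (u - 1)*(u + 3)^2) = u^2 + 6*u + 9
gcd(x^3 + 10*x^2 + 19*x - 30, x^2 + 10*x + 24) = x + 6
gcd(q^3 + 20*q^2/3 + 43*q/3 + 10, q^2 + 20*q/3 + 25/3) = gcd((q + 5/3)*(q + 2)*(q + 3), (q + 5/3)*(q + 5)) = q + 5/3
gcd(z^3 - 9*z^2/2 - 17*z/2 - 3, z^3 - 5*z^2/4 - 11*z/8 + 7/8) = z + 1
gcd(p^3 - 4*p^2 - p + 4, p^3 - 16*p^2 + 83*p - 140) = p - 4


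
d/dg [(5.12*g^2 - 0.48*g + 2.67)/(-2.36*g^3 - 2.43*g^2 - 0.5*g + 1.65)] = (12.0832*g^4 - 2.2656*g^3 + 15.1772*g^2 + 29.8722*g + 0.543)/(5.5696*g^6 + 11.4696*g^5 + 8.2649*g^4 - 5.358*g^3 - 7.769*g^2 - 1.65*g + 2.7225)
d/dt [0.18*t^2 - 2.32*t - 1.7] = 0.36*t - 2.32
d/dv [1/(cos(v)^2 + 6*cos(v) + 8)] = 2*(cos(v) + 3)*sin(v)/(cos(v)^2 + 6*cos(v) + 8)^2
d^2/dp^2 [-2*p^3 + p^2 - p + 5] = 2 - 12*p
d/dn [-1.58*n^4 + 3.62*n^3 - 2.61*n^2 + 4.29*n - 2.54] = -6.32*n^3 + 10.86*n^2 - 5.22*n + 4.29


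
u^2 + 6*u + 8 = (u + 2)*(u + 4)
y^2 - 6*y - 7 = (y - 7)*(y + 1)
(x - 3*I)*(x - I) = x^2 - 4*I*x - 3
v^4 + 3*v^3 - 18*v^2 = v^2*(v - 3)*(v + 6)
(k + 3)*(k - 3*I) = k^2 + 3*k - 3*I*k - 9*I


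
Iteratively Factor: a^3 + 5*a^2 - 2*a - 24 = (a + 4)*(a^2 + a - 6) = (a - 2)*(a + 4)*(a + 3)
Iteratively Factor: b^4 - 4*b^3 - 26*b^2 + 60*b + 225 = (b + 3)*(b^3 - 7*b^2 - 5*b + 75) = (b - 5)*(b + 3)*(b^2 - 2*b - 15) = (b - 5)*(b + 3)^2*(b - 5)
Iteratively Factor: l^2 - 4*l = (l)*(l - 4)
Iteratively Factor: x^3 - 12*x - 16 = (x + 2)*(x^2 - 2*x - 8) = (x + 2)^2*(x - 4)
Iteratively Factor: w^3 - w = (w)*(w^2 - 1) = w*(w - 1)*(w + 1)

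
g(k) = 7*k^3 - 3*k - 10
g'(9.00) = 1698.00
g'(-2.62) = 141.15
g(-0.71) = -10.38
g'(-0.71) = 7.59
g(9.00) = 5066.00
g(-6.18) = -1643.66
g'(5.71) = 681.69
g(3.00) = 170.00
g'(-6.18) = 799.04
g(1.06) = -4.84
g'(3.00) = 186.00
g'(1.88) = 71.22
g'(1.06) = 20.60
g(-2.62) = -128.03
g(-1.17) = -17.70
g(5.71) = 1276.06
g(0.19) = -10.52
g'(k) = 21*k^2 - 3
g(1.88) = 30.87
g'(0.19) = -2.24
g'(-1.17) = 25.75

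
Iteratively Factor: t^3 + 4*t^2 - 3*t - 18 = (t + 3)*(t^2 + t - 6) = (t + 3)^2*(t - 2)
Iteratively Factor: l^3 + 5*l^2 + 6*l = (l + 3)*(l^2 + 2*l) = (l + 2)*(l + 3)*(l)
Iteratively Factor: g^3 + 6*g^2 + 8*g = (g)*(g^2 + 6*g + 8) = g*(g + 2)*(g + 4)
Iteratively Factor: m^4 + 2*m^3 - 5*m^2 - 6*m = (m + 3)*(m^3 - m^2 - 2*m) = (m - 2)*(m + 3)*(m^2 + m) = (m - 2)*(m + 1)*(m + 3)*(m)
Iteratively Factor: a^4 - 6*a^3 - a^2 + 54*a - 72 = (a - 3)*(a^3 - 3*a^2 - 10*a + 24) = (a - 3)*(a - 2)*(a^2 - a - 12) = (a - 3)*(a - 2)*(a + 3)*(a - 4)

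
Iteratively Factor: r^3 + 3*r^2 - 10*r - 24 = (r + 4)*(r^2 - r - 6) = (r + 2)*(r + 4)*(r - 3)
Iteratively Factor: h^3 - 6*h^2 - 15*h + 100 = (h + 4)*(h^2 - 10*h + 25) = (h - 5)*(h + 4)*(h - 5)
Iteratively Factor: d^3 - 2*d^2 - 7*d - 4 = (d - 4)*(d^2 + 2*d + 1) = (d - 4)*(d + 1)*(d + 1)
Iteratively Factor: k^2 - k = (k)*(k - 1)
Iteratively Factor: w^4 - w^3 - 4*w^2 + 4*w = (w + 2)*(w^3 - 3*w^2 + 2*w) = (w - 2)*(w + 2)*(w^2 - w) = (w - 2)*(w - 1)*(w + 2)*(w)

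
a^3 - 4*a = a*(a - 2)*(a + 2)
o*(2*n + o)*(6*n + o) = 12*n^2*o + 8*n*o^2 + o^3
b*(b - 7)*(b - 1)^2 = b^4 - 9*b^3 + 15*b^2 - 7*b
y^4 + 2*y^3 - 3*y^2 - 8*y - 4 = (y - 2)*(y + 1)^2*(y + 2)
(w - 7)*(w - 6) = w^2 - 13*w + 42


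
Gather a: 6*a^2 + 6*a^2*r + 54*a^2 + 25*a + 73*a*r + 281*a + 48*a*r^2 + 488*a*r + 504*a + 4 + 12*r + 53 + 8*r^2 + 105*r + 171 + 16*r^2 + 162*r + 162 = a^2*(6*r + 60) + a*(48*r^2 + 561*r + 810) + 24*r^2 + 279*r + 390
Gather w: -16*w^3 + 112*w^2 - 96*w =-16*w^3 + 112*w^2 - 96*w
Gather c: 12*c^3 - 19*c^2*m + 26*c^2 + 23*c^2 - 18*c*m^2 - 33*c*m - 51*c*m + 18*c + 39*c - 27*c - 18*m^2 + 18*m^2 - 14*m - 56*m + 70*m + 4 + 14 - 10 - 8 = 12*c^3 + c^2*(49 - 19*m) + c*(-18*m^2 - 84*m + 30)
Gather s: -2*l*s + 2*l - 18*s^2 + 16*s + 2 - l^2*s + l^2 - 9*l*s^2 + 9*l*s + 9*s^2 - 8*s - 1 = l^2 + 2*l + s^2*(-9*l - 9) + s*(-l^2 + 7*l + 8) + 1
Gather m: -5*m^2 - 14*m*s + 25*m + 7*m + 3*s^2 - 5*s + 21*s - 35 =-5*m^2 + m*(32 - 14*s) + 3*s^2 + 16*s - 35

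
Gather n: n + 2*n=3*n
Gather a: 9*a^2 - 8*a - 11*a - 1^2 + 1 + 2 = 9*a^2 - 19*a + 2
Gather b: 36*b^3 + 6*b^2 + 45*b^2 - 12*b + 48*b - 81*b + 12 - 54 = 36*b^3 + 51*b^2 - 45*b - 42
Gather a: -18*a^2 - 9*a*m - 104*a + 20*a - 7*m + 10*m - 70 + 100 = -18*a^2 + a*(-9*m - 84) + 3*m + 30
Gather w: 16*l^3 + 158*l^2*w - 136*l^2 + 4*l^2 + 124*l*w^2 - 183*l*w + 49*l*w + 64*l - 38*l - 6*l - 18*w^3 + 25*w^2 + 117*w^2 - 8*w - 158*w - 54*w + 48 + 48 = 16*l^3 - 132*l^2 + 20*l - 18*w^3 + w^2*(124*l + 142) + w*(158*l^2 - 134*l - 220) + 96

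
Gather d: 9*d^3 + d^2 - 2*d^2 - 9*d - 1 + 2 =9*d^3 - d^2 - 9*d + 1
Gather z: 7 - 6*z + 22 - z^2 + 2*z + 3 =-z^2 - 4*z + 32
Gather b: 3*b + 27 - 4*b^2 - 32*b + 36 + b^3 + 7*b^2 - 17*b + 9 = b^3 + 3*b^2 - 46*b + 72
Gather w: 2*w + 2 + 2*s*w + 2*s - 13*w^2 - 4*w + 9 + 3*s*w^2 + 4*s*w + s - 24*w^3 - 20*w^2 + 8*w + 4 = 3*s - 24*w^3 + w^2*(3*s - 33) + w*(6*s + 6) + 15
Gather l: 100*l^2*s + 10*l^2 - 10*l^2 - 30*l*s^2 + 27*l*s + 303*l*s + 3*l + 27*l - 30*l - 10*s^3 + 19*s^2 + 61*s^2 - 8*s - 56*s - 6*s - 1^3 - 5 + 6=100*l^2*s + l*(-30*s^2 + 330*s) - 10*s^3 + 80*s^2 - 70*s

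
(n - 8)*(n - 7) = n^2 - 15*n + 56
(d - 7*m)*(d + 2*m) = d^2 - 5*d*m - 14*m^2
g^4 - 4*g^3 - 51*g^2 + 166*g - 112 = (g - 8)*(g - 2)*(g - 1)*(g + 7)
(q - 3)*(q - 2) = q^2 - 5*q + 6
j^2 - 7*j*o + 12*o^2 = (j - 4*o)*(j - 3*o)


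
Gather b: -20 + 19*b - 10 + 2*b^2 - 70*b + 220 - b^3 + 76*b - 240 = -b^3 + 2*b^2 + 25*b - 50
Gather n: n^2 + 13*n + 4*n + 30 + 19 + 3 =n^2 + 17*n + 52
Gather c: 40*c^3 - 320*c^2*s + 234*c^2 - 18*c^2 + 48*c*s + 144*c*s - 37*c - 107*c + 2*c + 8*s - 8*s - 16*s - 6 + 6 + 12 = 40*c^3 + c^2*(216 - 320*s) + c*(192*s - 142) - 16*s + 12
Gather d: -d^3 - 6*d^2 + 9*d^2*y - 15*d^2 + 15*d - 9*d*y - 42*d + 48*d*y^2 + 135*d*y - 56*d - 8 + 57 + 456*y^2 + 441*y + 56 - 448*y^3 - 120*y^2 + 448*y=-d^3 + d^2*(9*y - 21) + d*(48*y^2 + 126*y - 83) - 448*y^3 + 336*y^2 + 889*y + 105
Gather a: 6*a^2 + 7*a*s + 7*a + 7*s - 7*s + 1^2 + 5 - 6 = 6*a^2 + a*(7*s + 7)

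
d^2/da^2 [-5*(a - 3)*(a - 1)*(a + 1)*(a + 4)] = -60*a^2 - 30*a + 130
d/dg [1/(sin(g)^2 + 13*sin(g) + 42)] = -(2*sin(g) + 13)*cos(g)/(sin(g)^2 + 13*sin(g) + 42)^2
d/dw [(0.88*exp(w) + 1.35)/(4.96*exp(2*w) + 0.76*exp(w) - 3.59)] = (-(0.88*exp(w) + 1.35)*(9.92*exp(w) + 0.76) + 4.3648*exp(2*w) + 0.6688*exp(w) - 3.1592)*exp(w)/(4.96*exp(2*w) + 0.76*exp(w) - 3.59)^2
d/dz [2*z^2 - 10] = 4*z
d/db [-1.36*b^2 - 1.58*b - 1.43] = -2.72*b - 1.58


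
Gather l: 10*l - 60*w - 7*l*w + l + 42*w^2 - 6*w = l*(11 - 7*w) + 42*w^2 - 66*w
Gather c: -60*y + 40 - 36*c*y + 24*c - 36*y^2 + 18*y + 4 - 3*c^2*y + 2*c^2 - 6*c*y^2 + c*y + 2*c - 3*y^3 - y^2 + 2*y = c^2*(2 - 3*y) + c*(-6*y^2 - 35*y + 26) - 3*y^3 - 37*y^2 - 40*y + 44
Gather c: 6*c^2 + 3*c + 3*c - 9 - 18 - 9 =6*c^2 + 6*c - 36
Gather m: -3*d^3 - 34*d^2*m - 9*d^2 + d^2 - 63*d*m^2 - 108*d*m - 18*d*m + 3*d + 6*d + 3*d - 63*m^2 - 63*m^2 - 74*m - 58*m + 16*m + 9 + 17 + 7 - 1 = -3*d^3 - 8*d^2 + 12*d + m^2*(-63*d - 126) + m*(-34*d^2 - 126*d - 116) + 32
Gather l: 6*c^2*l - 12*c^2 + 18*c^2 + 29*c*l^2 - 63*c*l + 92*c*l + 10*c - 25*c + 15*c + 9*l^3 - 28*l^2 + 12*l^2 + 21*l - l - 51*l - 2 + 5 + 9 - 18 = 6*c^2 + 9*l^3 + l^2*(29*c - 16) + l*(6*c^2 + 29*c - 31) - 6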